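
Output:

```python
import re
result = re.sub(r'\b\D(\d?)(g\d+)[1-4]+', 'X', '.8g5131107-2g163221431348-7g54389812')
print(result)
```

.8g5131107X8X

Every occurrence is swapped for 'X'.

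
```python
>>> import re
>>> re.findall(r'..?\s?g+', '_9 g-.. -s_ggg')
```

The pattern matches any character; then optionally any character, then optionally whitespace, then one or more of the literal 'g'.
Walking the string: at [0:4] → '_9 g'; at [9:14] → 's_ggg'.
No capturing groups, so `findall` returns the 2 full match strings.

['_9 g', 's_ggg']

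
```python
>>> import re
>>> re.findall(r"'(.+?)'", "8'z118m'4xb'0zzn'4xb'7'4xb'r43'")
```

['z118m', '0zzn', '7', 'r43']

Lazy quantifiers expand one character at a time until the remainder of the pattern can match.
Because there's exactly one group, `findall` drops the full match and keeps group 1 from each hit.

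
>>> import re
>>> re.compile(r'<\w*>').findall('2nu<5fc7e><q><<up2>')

['<5fc7e>', '<q>', '<up2>']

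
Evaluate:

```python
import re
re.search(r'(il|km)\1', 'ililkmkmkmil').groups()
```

After group 1 captures some text, `\1` only succeeds where that same text appears again.
`re.search` scans for the first position where the pattern succeeds.
The match spans [0:4] → 'ilil'.
Captured: group 1 = 'il'.

('il',)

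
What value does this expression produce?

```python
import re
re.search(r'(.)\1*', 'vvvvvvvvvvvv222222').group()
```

After group 1 captures some text, `\1` only succeeds where that same text appears again.
The match spans [0:12] → 'vvvvvvvvvvvv'.

'vvvvvvvvvvvv'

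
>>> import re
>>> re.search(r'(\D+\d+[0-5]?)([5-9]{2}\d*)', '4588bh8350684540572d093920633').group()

This matches one or more of a non-digit, then one or more of a digit, then optionally a character in [0-5] (captured); then exactly 2 of a character in [5-9], then zero or more of a digit (captured).
`re.search` scans for the first position where the pattern succeeds.
The match spans [4:19] → 'bh8350684540572'.
Captured: group 1 = 'bh8350684540', group 2 = '572'.

'bh8350684540572'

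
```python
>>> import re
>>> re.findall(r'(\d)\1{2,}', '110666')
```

['6']

`\1` has to match the exact text group 1 already captured.
One capturing group, so `findall` returns just the captured substring from the one match — 1 in all.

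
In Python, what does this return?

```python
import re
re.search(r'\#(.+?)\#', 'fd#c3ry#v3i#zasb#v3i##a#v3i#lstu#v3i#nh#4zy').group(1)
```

'c3ry'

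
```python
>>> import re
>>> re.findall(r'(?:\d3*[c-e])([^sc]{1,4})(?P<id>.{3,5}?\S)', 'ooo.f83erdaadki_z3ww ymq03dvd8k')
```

[('rdaa', 'dki_')]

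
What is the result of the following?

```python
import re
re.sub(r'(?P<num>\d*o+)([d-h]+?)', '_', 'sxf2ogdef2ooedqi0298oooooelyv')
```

This matches zero or more of a digit, then one or more of the literal 'o' (captured as 'num'); then one or more of a character in [d-h] (lazy) (captured).
With the lazy modifier that quantifier settles for the fewest repetitions that let the rest of the pattern succeed (the atoms after it are unaffected and can still be greedy).
Matches: at [3:6] → '2og'; at [9:13] → '2ooe'; at [16:26] → '0298oooooe'.
`sub` substitutes '_' at each match site.

'sxf_def_dqi_lyv'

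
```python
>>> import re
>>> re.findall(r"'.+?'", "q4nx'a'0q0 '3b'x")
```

Scanning left to right: at [4:7] → "'a'"; at [11:15] → "'3b'".
With no groups in the pattern, `findall` gives back each whole match — 2 here.

["'a'", "'3b'"]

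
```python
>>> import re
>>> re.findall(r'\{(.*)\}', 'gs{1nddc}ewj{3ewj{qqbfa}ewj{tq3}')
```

['1nddc}ewj{3ewj{qqbfa}ewj{tq3']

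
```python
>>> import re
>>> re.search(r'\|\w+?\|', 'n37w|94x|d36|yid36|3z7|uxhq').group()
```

'|94x|'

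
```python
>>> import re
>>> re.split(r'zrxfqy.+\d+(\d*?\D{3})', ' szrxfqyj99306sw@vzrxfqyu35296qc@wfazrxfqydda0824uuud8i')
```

[' s', 'uuu', 'd8i']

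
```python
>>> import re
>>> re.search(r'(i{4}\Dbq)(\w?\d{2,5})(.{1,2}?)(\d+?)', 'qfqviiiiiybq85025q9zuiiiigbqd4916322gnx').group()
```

Pattern: exactly 4 of the literal 'i', then a non-digit, then the literal 'bq' (captured); then optionally a word character, then 2 to 5 of a digit (captured); then 1 to 2 of any character (lazy) (captured); then one or more of a digit (lazy) (captured).
`re.search` tries every starting position until one works.
The match spans [5:19] → 'iiiiybq85025q9'.
Captured: group 1 = 'iiiiybq', group 2 = '85025', group 3 = 'q', group 4 = '9'.

'iiiiybq85025q9'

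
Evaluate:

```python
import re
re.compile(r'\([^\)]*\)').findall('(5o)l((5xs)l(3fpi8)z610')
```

`findall` yields the raw match text (3 of them) because the pattern has no groups.

['(5o)', '((5xs)', '(3fpi8)']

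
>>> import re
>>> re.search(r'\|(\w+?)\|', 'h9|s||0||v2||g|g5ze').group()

'|s|'

`search` walks the string left to right and returns the first match it finds.
The match spans [2:5] → '|s|'.
Captured: group 1 = 's'.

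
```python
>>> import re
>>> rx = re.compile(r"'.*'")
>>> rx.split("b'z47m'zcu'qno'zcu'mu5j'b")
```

Splitting on the pattern gives 2 pieces.

['b', 'b']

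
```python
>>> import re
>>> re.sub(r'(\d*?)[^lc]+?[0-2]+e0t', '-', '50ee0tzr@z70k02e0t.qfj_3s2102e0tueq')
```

'--ueq'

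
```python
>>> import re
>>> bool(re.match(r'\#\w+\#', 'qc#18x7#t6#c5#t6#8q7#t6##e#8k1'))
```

False

`re.match` won't scan ahead — the pattern has to work from the very first character.
Here the pattern fails at index 0, so the call returns None, and `bool(None)` is False.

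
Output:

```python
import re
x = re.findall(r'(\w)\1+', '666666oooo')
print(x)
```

['6', 'o']

`\1` has to match the exact text group 1 already captured.
Because there's exactly one group, `findall` drops the full match and keeps group 1 from each hit.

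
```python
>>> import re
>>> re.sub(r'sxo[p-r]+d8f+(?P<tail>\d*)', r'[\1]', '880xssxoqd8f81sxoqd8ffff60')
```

'880xs[81][60]'

The replacement refers to a captured group, so each match is rewritten using its own captured text.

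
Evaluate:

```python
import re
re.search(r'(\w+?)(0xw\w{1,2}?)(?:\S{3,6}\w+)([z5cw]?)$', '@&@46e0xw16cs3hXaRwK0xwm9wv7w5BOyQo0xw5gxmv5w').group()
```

The pattern matches one or more of a word character (lazy) (captured); then the literal '0x', then the literal 'w', then 1 to 2 of a word character (lazy) (captured); then 3 to 6 of a non-whitespace character, then one or more of a word character (non-capturing group); then optionally one of [z5cw] (captured); then anchored at the end.
`search` walks the string left to right and returns the first match it finds.
The match spans [3:45] → '46e0xw16cs3hXaRwK0xwm9wv7w5BOyQo0xw5gxmv5w'.
Captured: group 1 = '46e', group 2 = '0xw1', group 3 = ''.

'46e0xw16cs3hXaRwK0xwm9wv7w5BOyQo0xw5gxmv5w'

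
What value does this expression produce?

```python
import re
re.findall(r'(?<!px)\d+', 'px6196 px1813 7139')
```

['196', '813', '7139']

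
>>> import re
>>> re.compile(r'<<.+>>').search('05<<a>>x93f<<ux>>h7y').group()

The match spans [2:17] → '<<a>>x93f<<ux>>'.

'<<a>>x93f<<ux>>'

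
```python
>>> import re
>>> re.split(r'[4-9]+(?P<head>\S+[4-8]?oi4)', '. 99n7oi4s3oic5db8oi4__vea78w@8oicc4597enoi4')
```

['. ', 'n7oi4s3oic5db8oi4__vea78w@8oicc4597enoi4', '']

Pattern: one or more of a character in [4-9]; then one or more of a non-whitespace character, then optionally a character in [4-8], then the literal 'oi4' (captured as 'head').
Matches to split on: at [2:44] → '99n7oi4s3oic5db8oi4__vea78w@8oicc4597enoi4'.
The group in the pattern means `split` returns the separators' captures alongside the pieces.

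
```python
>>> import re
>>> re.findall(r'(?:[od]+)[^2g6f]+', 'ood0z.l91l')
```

This matches one or more of one of [od] (non-capturing group); then one or more of any character except [2g6f].
Walking the string: at [0:10] → 'ood0z.l91l'.
Since nothing is captured, `findall` lists the 1 matched substring directly.

['ood0z.l91l']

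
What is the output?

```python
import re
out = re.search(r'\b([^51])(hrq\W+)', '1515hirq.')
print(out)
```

None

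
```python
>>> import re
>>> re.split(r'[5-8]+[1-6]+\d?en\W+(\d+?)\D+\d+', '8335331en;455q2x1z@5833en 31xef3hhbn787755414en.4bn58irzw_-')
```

The pattern matches one or more of a character in [5-8]; then one or more of a character in [1-6], then optionally a digit; then the literal 'en', then one or more of a non-word character; then one or more of a digit (lazy) (captured); then one or more of a non-digit; then one or more of a digit.
Matches to split on: at [0:15] → '8335331en;455q2'; at [19:32] → '5833en 31xef3'; at [36:53] → '787755414en.4bn58'.
The group in the pattern means `split` returns the separators' captures alongside the pieces.

['', '455', 'x1z@', '31', 'hhbn', '4', 'irzw_-']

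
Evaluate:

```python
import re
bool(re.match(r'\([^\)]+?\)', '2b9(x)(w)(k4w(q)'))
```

`re.match` only tries the pattern at the start of the string.
Here position 0 doesn't satisfy it, so the call returns None, and `bool(None)` is False.

False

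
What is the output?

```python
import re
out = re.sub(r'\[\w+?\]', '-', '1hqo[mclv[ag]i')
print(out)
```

Matches: at [9:13] → '[ag]'.
`sub` substitutes '-' at each match site.

1hqo[mclv-i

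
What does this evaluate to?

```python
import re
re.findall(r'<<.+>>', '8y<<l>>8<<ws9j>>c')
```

['<<l>>8<<ws9j>>']

`findall` yields the raw match text (1 of them) because the pattern has no groups.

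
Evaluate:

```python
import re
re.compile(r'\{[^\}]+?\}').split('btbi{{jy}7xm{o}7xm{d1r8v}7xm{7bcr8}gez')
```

['btbi', '7xm', '7xm', '7xm', 'gez']

Each match becomes a cut point; 5 segments remain.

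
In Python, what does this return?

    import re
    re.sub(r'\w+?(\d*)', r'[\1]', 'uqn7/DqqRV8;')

'[][][7]/[][][][][8];'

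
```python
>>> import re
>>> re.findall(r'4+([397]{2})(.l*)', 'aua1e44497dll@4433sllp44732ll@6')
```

Pattern: one or more of a literal '4'; then exactly 2 of one of [397] (captured); then any character, then zero or more of the literal 'l' (captured).
With 2 capturing groups, `findall` returns a 2-tuple per match.

[('97', 'dll'), ('33', 'sll'), ('73', '2ll')]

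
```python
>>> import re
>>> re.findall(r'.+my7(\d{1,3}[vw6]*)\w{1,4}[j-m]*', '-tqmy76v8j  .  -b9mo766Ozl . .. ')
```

['6v']

This matches one or more of any character, then the literal 'my7'; then 1 to 3 of a digit, then zero or more of one of [vw6] (captured); then 1 to 4 of a word character, then zero or more of a character in [j-m].
With a single group, `findall` returns only what that group captured — 1 item.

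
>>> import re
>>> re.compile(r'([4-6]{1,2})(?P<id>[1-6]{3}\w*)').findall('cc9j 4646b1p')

Pattern: 1 to 2 of a character in [4-6] (captured); then exactly 3 of a character in [1-6], then zero or more of a word character (captured as 'id').
Matches: at [5:12] match '4646b1p', groups = ('4', '646b1p').
`findall` packs the 2 group values into a tuple for every match.

[('4', '646b1p')]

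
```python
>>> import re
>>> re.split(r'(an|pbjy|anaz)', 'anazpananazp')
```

['', 'an', 'azp', 'an', '', 'an', 'azp']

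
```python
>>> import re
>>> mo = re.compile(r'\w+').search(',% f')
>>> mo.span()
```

(3, 4)

Pattern: one or more of a word character.
`re.search` tries every starting position until one works.
The match spans [3:4] → 'f'.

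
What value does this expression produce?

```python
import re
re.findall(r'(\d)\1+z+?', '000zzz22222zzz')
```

`\1` has to match the exact text group 1 already captured.
Walking the string: at [0:4] match '000z', group 1 = '0'; at [6:12] match '22222z', group 1 = '2'.
Because there's exactly one group, `findall` drops the full match and keeps group 1 from each hit.

['0', '2']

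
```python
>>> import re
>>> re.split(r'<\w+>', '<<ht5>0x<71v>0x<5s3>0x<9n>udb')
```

Matches to split on: at [1:6] → '<ht5>'; at [8:13] → '<71v>'; at [15:20] → '<5s3>'; at [22:26] → '<9n>'.
The string is cut at each match, leaving 5 pieces.

['<', '0x', '0x', '0x', 'udb']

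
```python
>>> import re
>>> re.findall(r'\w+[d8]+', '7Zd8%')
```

['7Zd8']

Since nothing is captured, `findall` lists the 1 matched substring directly.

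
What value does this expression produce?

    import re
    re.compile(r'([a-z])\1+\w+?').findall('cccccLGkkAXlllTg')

['c', 'k', 'l']

A backreference is literal: `\1` must see the identical characters the first group matched.
Matches: at [0:6] match 'cccccL', group 1 = 'c'; at [7:10] match 'kkA', group 1 = 'k'; at [11:15] match 'lllT', group 1 = 'l'.
Because there's exactly one group, `findall` drops the full match and keeps group 1 from each hit.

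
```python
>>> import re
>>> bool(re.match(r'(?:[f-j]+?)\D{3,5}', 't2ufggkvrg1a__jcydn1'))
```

Pattern: one or more of a character in [f-j] (lazy) (non-capturing group); then 3 to 5 of a non-digit.
`re.match` won't scan ahead — the pattern has to work from the very first character.
Here the pattern fails at index 0, so the call returns None, and `bool(None)` is False.

False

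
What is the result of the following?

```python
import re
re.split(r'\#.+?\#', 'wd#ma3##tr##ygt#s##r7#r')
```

['wd', '', '', 's', 'r']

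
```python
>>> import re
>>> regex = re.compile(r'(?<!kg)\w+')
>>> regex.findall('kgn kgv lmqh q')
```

The negative lookahead/lookbehind blocks any match where the forbidden context is present.
`findall` yields the raw match text (4 of them) because the pattern has no groups.

['kgn', 'kgv', 'lmqh', 'q']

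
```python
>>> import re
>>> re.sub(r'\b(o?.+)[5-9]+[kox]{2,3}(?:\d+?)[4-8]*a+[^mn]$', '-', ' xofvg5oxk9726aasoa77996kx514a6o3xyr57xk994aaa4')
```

Pattern: a word boundary (`\b`, zero-width); then optionally a literal 'o', then one or more of any character (captured); then one or more of a character in [5-9], then 2 to 3 of one of [kox]; then one or more of a digit (lazy) (non-capturing group); then zero or more of a character in [4-8], then one or more of the literal 'a', then any character except [mn]; then anchored at the end.
Matches: at [1:47] → 'xofvg5oxk9726aasoa77996kx514a6o3xyr57xk994aaa4'.
Every occurrence is swapped for '-'.

' -'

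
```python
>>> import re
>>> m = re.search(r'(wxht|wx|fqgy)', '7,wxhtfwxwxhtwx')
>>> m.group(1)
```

The match spans [2:6] → 'wxht'.
Captured: group 1 = 'wxht'.

'wxht'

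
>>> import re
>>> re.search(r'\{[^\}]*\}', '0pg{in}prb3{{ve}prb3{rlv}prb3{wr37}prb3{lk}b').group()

'{in}'

The match spans [3:7] → '{in}'.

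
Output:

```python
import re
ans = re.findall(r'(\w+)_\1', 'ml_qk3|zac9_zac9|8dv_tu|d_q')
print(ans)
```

['zac9']

The backreference `\1` re-matches whatever the first group consumed, character for character.
One capturing group, so `findall` returns just the captured substring from the one match — 1 in all.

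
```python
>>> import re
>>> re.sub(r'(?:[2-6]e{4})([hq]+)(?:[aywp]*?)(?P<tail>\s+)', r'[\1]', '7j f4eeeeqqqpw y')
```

Pattern: a character in [2-6], then exactly 4 of the literal 'e' (non-capturing group); then one or more of one of [hq] (captured); then zero or more of one of [aywp] (lazy) (non-capturing group); then one or more of whitespace (captured as 'tail').
Matches: at [4:15] → '4eeeeqqqpw '.
The replacement refers to a captured group, so each match is rewritten using its own captured text.

'7j f[qqq]y'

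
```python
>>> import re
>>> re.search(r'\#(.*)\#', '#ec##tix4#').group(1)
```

'ec##tix4'

`re.search` tries every starting position until one works.
The match spans [0:10] → '#ec##tix4#'.
Captured: group 1 = 'ec##tix4'.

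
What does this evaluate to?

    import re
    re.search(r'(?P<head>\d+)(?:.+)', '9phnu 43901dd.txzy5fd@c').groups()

('9',)

The pattern matches one or more of a digit (captured as 'head'); then one or more of any character (non-capturing group).
`re.search` scans for the first position where the pattern succeeds.
The match spans [0:23] → '9phnu 43901dd.txzy5fd@c'.
Captured: group 1 = '9'.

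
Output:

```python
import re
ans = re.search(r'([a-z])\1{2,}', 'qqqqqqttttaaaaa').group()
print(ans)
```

After group 1 captures some text, `\1` only succeeds where that same text appears again.
The match spans [0:6] → 'qqqqqq'.

qqqqqq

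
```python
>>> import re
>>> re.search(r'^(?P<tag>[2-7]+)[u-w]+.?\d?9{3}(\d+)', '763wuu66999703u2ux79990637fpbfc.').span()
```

(0, 14)

The match spans [0:14] → '763wuu66999703'.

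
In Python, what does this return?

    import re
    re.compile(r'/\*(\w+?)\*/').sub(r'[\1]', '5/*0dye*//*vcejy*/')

Matches: at [1:9] → '/*0dye*/'; at [9:18] → '/*vcejy*/'.
`\1` in the replacement pulls in group 1's text for each match.

'5[0dye][vcejy]'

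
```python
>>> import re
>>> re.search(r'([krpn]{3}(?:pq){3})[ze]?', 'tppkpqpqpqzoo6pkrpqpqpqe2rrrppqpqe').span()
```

The match spans [1:11] → 'ppkpqpqpqz'.

(1, 11)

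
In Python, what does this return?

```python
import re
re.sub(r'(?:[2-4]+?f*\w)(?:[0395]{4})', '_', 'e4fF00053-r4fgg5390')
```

'e_3-r4fgg5390'

Pattern: one or more of a character in [2-4] (lazy), then zero or more of the literal 'f', then a word character (non-capturing group); then exactly 4 of one of [0395] (non-capturing group).
Matches: at [1:8] → '4fF0005'.
Each match is replaced by '_'.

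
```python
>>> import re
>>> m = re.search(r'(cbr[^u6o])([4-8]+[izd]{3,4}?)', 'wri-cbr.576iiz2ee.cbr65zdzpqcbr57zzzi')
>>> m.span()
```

This matches the literal 'cbr', then any character except [u6o] (captured); then one or more of a character in [4-8], then 3 to 4 of one of [izd] (lazy) (captured).
The match spans [4:14] → 'cbr.576iiz'.

(4, 14)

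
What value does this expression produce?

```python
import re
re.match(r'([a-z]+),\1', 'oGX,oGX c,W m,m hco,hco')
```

None

The backreference `\1` re-matches whatever the first group consumed, character for character.
With `match`, the pattern is implicitly anchored at the beginning.
Here position 0 doesn't satisfy it, so the call returns None.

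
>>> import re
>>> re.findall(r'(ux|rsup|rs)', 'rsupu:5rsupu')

['rsup', 'rsup']

Alternation tries branches left to right and keeps the first one that lets the overall match succeed at that position.
Scanning left to right: at [0:4] match 'rsup', group 1 = 'rsup'; at [7:11] match 'rsup', group 1 = 'rsup'.
`findall` collects group 1 from each match (2 total).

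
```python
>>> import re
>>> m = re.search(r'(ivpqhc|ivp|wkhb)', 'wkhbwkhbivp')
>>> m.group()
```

'wkhb'

Unlike `match`, `search` isn't anchored — it looks for the pattern anywhere in the string.
The match spans [0:4] → 'wkhb'.
Captured: group 1 = 'wkhb'.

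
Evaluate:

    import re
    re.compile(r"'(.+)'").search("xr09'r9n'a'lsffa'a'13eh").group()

"'r9n'a'lsffa'a'"

The match spans [4:19] → "'r9n'a'lsffa'a'".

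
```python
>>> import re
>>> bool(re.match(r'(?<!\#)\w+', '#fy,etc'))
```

`(?!…)`/`(?<!…)` only lets a position through if the neighbouring text does NOT match; no characters are consumed.
`match` is anchored at position 0; if the pattern doesn't fit there, it returns None.
Here the pattern fails at index 0, so the call returns None, and `bool(None)` is False.

False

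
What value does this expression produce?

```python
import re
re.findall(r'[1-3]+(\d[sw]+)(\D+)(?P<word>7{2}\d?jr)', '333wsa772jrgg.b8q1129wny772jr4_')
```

The pattern matches one or more of a character in [1-3]; then a digit, then one or more of one of [sw] (captured); then one or more of a non-digit (captured); then exactly 2 of the literal '7', then optionally a digit, then the literal 'jr' (captured as 'word').
Matches: at [0:11] match '333wsa772jr', groups = ('3ws', 'a', '772jr'); at [17:29] match '1129wny772jr', groups = ('9w', 'ny', '772jr').
With 3 capturing groups, `findall` returns a 3-tuple per match.

[('3ws', 'a', '772jr'), ('9w', 'ny', '772jr')]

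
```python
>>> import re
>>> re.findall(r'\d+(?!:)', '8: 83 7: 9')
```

Because the assertion is negative and zero-width, positions next to the forbidden text are skipped.
No capturing groups, so `findall` returns the 2 full match strings.

['83', '9']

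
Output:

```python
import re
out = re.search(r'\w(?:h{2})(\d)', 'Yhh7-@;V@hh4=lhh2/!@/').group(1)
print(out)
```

7

The match spans [0:4] → 'Yhh7'.
Captured: group 1 = '7'.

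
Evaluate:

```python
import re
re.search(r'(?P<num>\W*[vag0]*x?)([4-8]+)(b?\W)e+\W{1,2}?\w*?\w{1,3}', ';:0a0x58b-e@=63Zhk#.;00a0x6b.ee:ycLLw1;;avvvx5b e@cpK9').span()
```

(0, 16)

The pattern matches zero or more of a non-word character, then zero or more of one of [vag0], then optionally the literal 'x' (captured as 'num'); then one or more of a character in [4-8] (captured); then optionally the literal 'b', then a non-word character (captured); then one or more of a literal 'e'; then 1 to 2 of a non-word character (lazy), then zero or more of a word character (lazy), then 1 to 3 of a word character.
With the lazy modifier that quantifier settles for the fewest repetitions that let the rest of the pattern succeed (the atoms after it are unaffected and can still be greedy).
Unlike `match`, `search` isn't anchored — it looks for the pattern anywhere in the string.
The match spans [0:16] → ';:0a0x58b-e@=63Z'.
Captured: group 1 = ';:0a0x', group 2 = '58', group 3 = 'b-'.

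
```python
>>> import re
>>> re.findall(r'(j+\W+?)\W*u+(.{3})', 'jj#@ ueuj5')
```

[('jj#', 'euj')]

This matches one or more of the literal 'j', then one or more of a non-word character (lazy) (captured); then zero or more of a non-word character, then one or more of a literal 'u'; then exactly 3 of any character (captured).
A non-greedy quantifier consumes as few characters as it can — just enough that the remainder of the pattern still matches from where it stops; whatever follows it matches normally.
Matches: at [0:9] match 'jj#@ ueuj', groups = ('jj#', 'euj').
`findall` packs the 2 group values into a tuple for every match.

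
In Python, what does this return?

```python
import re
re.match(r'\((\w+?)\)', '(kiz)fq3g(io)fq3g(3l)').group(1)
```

`match` is anchored at position 0; if the pattern doesn't fit there, it returns None.
The match spans [0:5] → '(kiz)'.
Captured: group 1 = 'kiz'.

'kiz'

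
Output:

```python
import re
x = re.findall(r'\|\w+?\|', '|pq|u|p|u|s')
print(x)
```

Scanning left to right: at [0:4] → '|pq|'; at [5:8] → '|p|'.
With no groups in the pattern, `findall` gives back each whole match — 2 here.

['|pq|', '|p|']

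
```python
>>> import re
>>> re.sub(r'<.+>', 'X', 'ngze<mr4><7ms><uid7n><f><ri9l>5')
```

'ngzeX5'

Matches: at [4:30] → '<mr4><7ms><uid7n><f><ri9l>'.
Each match is replaced by 'X'.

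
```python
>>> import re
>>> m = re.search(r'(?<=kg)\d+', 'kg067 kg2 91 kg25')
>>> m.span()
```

(2, 5)

Lookahead/lookbehind check context without consuming it, so the matched span excludes the asserted characters.
Unlike `match`, `search` isn't anchored — it looks for the pattern anywhere in the string.
The match spans [2:5] → '067'.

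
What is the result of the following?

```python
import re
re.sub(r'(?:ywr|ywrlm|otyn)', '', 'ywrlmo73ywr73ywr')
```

'lmo7373'

Alternation isn't longest-match — the leftmost alternative that fits at this position is chosen.
Each match is replaced by ''.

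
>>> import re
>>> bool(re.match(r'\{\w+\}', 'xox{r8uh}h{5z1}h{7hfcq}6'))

False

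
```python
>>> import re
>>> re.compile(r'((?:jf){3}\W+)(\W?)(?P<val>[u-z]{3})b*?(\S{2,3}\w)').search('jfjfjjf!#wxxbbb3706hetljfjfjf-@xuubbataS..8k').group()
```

'jfjfjf-@xuubbat'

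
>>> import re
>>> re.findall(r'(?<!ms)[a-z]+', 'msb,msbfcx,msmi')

The negative lookaround is zero-width — it rules out positions where the adjacent text would match, without consuming anything.
No capturing groups, so `findall` returns the 3 full match strings.

['msb', 'msbfcx', 'msmi']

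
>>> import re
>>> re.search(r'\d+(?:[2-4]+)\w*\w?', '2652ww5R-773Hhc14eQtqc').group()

Pattern: one or more of a digit; then one or more of a character in [2-4] (non-capturing group); then zero or more of a word character, then optionally a word character.
`re.search` scans for the first position where the pattern succeeds.
The match spans [0:8] → '2652ww5R'.

'2652ww5R'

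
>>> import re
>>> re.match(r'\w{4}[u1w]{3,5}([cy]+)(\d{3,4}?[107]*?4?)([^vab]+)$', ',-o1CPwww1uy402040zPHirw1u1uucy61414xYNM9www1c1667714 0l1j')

Pattern: exactly 4 of a word character, then 3 to 5 of one of [u1w]; then one or more of one of [cy] (captured); then 3 to 4 of a digit (lazy), then zero or more of one of [107] (lazy), then optionally the literal '4' (captured); then one or more of any character except [vab] (captured); then anchored at the end.
`re.match` won't scan ahead — the pattern has to work from the very first character.
Here the string doesn't start with a match, so the call returns None.

None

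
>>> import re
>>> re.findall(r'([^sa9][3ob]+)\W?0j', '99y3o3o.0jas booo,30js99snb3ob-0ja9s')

['y3o3o', ',3', 'nb3ob']

This matches any character except [sa9], then one or more of one of [3ob] (captured); then optionally a non-word character, then the literal '0j'.
Because there's exactly one group, `findall` drops the full match and keeps group 1 from each hit.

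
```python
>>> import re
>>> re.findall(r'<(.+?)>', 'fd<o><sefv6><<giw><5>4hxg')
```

Because the quantifier is non-greedy, it stops expanding at the earliest point where the rest of the pattern can succeed.
Walking the string: at [2:5] match '<o>', group 1 = 'o'; at [5:12] match '<sefv6>', group 1 = 'sefv6'; at [12:18] match '<<giw>', group 1 = '<giw'; at [18:21] match '<5>', group 1 = '5'.
One capturing group, so `findall` returns just the captured substring from each match — 4 in all.

['o', 'sefv6', '<giw', '5']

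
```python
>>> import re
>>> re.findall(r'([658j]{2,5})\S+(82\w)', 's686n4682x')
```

[('686', '82x')]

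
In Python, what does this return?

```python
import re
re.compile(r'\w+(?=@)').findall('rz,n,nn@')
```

The positive lookaround only admits positions where the adjacent text matches; those characters stay outside the span.
With no groups in the pattern, `findall` gives back each whole match — 1 here.

['nn']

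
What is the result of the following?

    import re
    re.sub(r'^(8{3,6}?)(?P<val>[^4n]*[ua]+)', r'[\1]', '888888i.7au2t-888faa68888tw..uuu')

A `+?`/`*?`/`{m,n}?` starts at its minimum and grows only as far as needed for what follows to match.
`\1` in the replacement pulls in group 1's text for each match.

'[888]'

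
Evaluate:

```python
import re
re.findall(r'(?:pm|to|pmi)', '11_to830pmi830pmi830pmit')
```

Alternation isn't longest-match — the leftmost alternative that fits at this position is chosen.
Since nothing is captured, `findall` lists the 4 matched substrings directly.

['to', 'pm', 'pm', 'pm']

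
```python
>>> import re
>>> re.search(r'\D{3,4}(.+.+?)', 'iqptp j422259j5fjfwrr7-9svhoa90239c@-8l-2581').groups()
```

('p j422259j5fjfwrr7-9svhoa90239c@-8l-2581',)

The pattern matches 3 to 4 of a non-digit; then one or more of any character, then one or more of any character (lazy) (captured).
`re.search` scans for the first position where the pattern succeeds.
The match spans [0:44] → 'iqptp j422259j5fjfwrr7-9svhoa90239c@-8l-2581'.
Captured: group 1 = 'p j422259j5fjfwrr7-9svhoa90239c@-8l-2581'.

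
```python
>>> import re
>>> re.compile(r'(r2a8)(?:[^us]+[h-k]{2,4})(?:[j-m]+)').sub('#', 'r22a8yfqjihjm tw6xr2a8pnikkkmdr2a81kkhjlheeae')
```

Each match is replaced by '#'.

'r22a8yfqjihjm tw6x#heeae'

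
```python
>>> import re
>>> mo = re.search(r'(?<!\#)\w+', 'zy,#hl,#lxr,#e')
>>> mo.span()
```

`(?!…)`/`(?<!…)` only lets a position through if the neighbouring text does NOT match; no characters are consumed.
`search` walks the string left to right and returns the first match it finds.
The match spans [0:2] → 'zy'.

(0, 2)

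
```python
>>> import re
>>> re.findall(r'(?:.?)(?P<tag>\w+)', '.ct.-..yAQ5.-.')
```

['ct', 'yAQ5']

The pattern matches optionally any character (non-capturing group); then one or more of a word character (captured as 'tag').
One capturing group, so `findall` returns just the captured substring from each match — 2 in all.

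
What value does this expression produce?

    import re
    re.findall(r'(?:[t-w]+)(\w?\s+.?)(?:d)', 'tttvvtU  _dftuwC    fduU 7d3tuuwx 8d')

['U  _', 'C    f', 'U 7', 'x 8']

The pattern matches one or more of a character in [t-w] (non-capturing group); then optionally a word character, then one or more of whitespace, then optionally any character (captured); then a literal 'd' (non-capturing group).
One capturing group, so `findall` returns just the captured substring from each match — 4 in all.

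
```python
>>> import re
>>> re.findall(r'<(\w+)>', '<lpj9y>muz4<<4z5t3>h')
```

['lpj9y', '4z5t3']

Matches: at [0:7] match '<lpj9y>', group 1 = 'lpj9y'; at [12:19] match '<4z5t3>', group 1 = '4z5t3'.
Because there's exactly one group, `findall` drops the full match and keeps group 1 from each hit.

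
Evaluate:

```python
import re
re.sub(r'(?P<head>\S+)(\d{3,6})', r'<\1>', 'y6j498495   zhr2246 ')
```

The pattern matches one or more of a non-whitespace character (captured as 'head'); then 3 to 6 of a digit (captured).
Matches: at [0:9] → 'y6j498495'; at [12:19] → 'zhr2246'.
Each match is replaced using the text its own group 1 captured.

'<y6j498>   <zhr2> '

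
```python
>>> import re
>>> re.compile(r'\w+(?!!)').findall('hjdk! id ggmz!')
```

`(?!…)`/`(?<!…)` only lets a position through if the neighbouring text does NOT match; no characters are consumed.
With no groups in the pattern, `findall` gives back each whole match — 3 here.

['hjd', 'id', 'ggm']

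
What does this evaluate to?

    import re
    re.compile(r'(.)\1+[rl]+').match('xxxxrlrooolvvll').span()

(0, 7)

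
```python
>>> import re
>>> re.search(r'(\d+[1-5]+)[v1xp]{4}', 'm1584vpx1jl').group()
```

This matches one or more of a digit, then one or more of a character in [1-5] (captured); then exactly 4 of one of [v1xp].
`re.search` tries every starting position until one works.
The match spans [1:9] → '1584vpx1'.
Captured: group 1 = '1584'.

'1584vpx1'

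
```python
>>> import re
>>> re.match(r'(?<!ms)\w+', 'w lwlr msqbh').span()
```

(0, 1)

The negative lookahead/lookbehind blocks any match where the forbidden context is present.
With `match`, the pattern is implicitly anchored at the beginning.
The match spans [0:1] → 'w'.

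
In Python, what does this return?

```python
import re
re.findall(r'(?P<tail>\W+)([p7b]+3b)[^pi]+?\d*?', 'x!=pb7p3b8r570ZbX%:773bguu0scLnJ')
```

This matches one or more of a non-word character (captured as 'tail'); then one or more of one of [p7b], then the literal '3b' (captured); then one or more of any character except [pi] (lazy), then zero or more of a digit (lazy).
The `?` after the quantifier makes it lazy — it takes as little as possible before letting the rest of the pattern try.
Matches: at [1:10] match '!=pb7p3b8', groups = ('!=', 'pb7p3b'); at [17:24] match '%:773bg', groups = ('%:', '773b').
2 groups means each result is a tuple of 2 captured strings — 2 here.

[('!=', 'pb7p3b'), ('%:', '773b')]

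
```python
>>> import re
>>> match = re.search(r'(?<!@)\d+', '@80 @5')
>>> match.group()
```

'0'

A negative assertion filters positions out without eating any characters.
The match spans [2:3] → '0'.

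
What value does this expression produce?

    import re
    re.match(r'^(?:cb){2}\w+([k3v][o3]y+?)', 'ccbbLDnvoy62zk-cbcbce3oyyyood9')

`re.match` only tries the pattern at the start of the string.
Here the string doesn't start with a match, so the call returns None.

None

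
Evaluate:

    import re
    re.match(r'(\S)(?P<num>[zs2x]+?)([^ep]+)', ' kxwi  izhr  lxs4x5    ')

None

Pattern: a non-whitespace character (captured); then one or more of one of [zs2x] (lazy) (captured as 'num'); then one or more of any character except [ep] (captured).
With `match`, the pattern is implicitly anchored at the beginning.
Here the string doesn't start with a match, so the call returns None.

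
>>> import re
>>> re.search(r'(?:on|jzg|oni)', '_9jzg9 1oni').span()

`search` walks the string left to right and returns the first match it finds.
The match spans [2:5] → 'jzg'.

(2, 5)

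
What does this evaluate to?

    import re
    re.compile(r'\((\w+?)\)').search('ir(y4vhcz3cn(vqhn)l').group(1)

`search` walks the string left to right and returns the first match it finds.
The match spans [12:18] → '(vqhn)'.
Captured: group 1 = 'vqhn'.

'vqhn'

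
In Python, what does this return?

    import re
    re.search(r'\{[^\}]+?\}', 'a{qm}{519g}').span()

(1, 5)

The match spans [1:5] → '{qm}'.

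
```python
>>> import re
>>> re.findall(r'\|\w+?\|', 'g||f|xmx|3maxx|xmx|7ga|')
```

['|f|', '|3maxx|', '|7ga|']

No capturing groups, so `findall` returns the 3 full match strings.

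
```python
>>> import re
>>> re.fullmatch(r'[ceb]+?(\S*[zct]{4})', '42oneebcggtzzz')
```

None

`re.fullmatch` is like wrapping the pattern in `^…$` (in single-line mode).
Here the pattern can't cover the whole string, so the call returns None.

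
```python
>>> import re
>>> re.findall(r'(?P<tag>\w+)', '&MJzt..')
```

['MJzt']

Pattern: one or more of a word character (captured as 'tag').
Walking the string: at [1:5] match 'MJzt', group 1 = 'MJzt'.
Because there's exactly one group, `findall` drops the full match and keeps group 1 from the one hit.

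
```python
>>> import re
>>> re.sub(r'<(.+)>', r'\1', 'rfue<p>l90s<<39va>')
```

`\1` in the replacement pulls in group 1's text for each match.

'rfuep>l90s<<39va'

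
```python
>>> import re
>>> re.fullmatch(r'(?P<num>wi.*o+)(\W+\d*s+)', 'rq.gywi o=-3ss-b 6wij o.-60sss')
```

None

For `fullmatch`, every character of the input must be accounted for by the pattern.
Here there's no way to consume every character, so the call returns None.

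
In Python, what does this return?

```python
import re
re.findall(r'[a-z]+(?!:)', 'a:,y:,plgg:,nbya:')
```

['plg', 'nby']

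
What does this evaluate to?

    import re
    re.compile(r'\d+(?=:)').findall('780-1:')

['1']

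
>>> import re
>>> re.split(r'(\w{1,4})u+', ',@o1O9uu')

Pattern: 1 to 4 of a word character (captured); then one or more of a literal 'u'.
Matches to split on: at [2:8] → 'o1O9uu'.
With a capturing group present, the delimiter's captured portion is kept in the result list.

[',@', 'o1O9', '']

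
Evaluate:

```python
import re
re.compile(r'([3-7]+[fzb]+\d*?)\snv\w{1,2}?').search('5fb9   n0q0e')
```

This matches one or more of a character in [3-7], then one or more of one of [fzb], then zero or more of a digit (lazy) (captured); then whitespace, then the literal 'nv', then 1 to 2 of a word character (lazy).
`search` walks the string left to right and returns the first match it finds.
Here no position works, so the call returns None.

None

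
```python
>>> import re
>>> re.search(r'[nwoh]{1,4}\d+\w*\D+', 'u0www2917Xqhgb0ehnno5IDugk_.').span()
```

(2, 28)

The pattern matches 1 to 4 of one of [nwoh]; then one or more of a digit, then zero or more of a word character; then one or more of a non-digit.
The match spans [2:28] → 'www2917Xqhgb0ehnno5IDugk_.'.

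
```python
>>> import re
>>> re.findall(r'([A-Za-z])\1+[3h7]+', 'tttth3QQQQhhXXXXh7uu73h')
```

['t', 'Q', 'X', 'u']

The backreference `\1` re-matches whatever the first group consumed, character for character.
`findall` collects group 1 from each match (4 total).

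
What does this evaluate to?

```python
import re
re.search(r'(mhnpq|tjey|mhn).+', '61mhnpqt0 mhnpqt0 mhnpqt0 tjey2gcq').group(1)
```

The match spans [2:34] → 'mhnpqt0 mhnpqt0 mhnpqt0 tjey2gcq'.
Captured: group 1 = 'mhnpq'.

'mhnpq'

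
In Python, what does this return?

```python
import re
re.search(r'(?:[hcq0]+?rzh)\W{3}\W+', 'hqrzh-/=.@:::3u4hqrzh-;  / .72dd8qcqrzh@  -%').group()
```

This matches one or more of one of [hcq0] (lazy), then the literal 'rzh' (non-capturing group); then exactly 3 of a non-word character, then one or more of a non-word character.
`re.search` tries every starting position until one works.
The match spans [0:13] → 'hqrzh-/=.@:::'.

'hqrzh-/=.@:::'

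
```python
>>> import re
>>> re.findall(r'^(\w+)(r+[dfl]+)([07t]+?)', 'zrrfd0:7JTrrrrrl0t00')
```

Pattern: anchored at the start of the string; then one or more of a word character (captured); then one or more of the literal 'r', then one or more of one of [dfl] (captured); then one or more of one of [07t] (lazy) (captured).
Scanning left to right: at [0:6] match 'zrrfd0', groups = ('zr', 'rfd', '0').
`findall` packs the 3 group values into a tuple for every match.

[('zr', 'rfd', '0')]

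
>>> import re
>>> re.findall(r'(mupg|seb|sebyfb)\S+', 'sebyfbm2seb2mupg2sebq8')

['seb']

`|` is ordered: at each position the engine commits to the first alternative that works.
`findall` collects group 1 from the one match (1 total).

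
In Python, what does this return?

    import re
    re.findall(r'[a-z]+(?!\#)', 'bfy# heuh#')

['bf', 'heu']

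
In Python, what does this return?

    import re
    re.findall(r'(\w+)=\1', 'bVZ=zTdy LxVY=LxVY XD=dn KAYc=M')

['LxVY']

The backreference `\1` re-matches whatever the first group consumed, character for character.
Scanning left to right: at [9:18] match 'LxVY=LxVY', group 1 = 'LxVY'.
One capturing group, so `findall` returns just the captured substring from the one match — 1 in all.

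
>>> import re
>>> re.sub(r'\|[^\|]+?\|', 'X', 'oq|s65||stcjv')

'oqX|stcjv'

`sub` substitutes 'X' at each match site.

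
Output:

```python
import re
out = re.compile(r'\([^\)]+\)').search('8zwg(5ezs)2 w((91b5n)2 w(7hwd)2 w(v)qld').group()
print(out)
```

(5ezs)

The match spans [4:10] → '(5ezs)'.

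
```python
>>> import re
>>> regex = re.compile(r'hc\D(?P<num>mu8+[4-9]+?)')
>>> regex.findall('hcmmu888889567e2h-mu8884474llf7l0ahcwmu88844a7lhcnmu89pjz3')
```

This matches the literal 'hc', then a non-digit; then the literal 'mu', then one or more of a literal '8', then one or more of a character in [4-9] (lazy) (captured as 'num').
Walking the string: at [0:11] match 'hcmmu888889', group 1 = 'mu888889'; at [34:43] match 'hcwmu8884', group 1 = 'mu8884'; at [47:54] match 'hcnmu89', group 1 = 'mu89'.
`findall` collects group 1 from each match (3 total).

['mu888889', 'mu8884', 'mu89']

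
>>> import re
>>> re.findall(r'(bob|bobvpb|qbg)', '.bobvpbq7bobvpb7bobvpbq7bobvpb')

['bob', 'bob', 'bob', 'bob']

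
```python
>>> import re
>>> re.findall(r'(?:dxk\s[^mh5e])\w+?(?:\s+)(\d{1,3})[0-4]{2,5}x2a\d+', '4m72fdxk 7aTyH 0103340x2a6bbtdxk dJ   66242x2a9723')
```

The pattern matches the literal 'dxk', then whitespace, then any character except [mh5e] (non-capturing group); then one or more of a word character (lazy); then one or more of whitespace (non-capturing group); then 1 to 3 of a digit (captured); then 2 to 5 of a character in [0-4], then the literal 'x2a'; then one or more of a digit.
Scanning left to right: at [5:26] match 'dxk 7aTyH 0103340x2a6', group 1 = '010'; at [29:50] match 'dxk dJ   66242x2a9723', group 1 = '662'.
`findall` collects group 1 from each match (2 total).

['010', '662']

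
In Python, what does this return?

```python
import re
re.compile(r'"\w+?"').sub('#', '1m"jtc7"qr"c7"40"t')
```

Every occurrence is swapped for '#'.

'1m#qr#40"t'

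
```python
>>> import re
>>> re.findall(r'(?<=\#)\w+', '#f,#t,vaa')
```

The lookaround is zero-width — it requires the adjacent text to match without consuming it, so the asserted text isn't part of the match.
With no groups in the pattern, `findall` gives back each whole match — 2 here.

['f', 't']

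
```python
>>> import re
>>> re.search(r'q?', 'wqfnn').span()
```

This matches optionally a literal 'q'.
The match spans [0:0] → ''.

(0, 0)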